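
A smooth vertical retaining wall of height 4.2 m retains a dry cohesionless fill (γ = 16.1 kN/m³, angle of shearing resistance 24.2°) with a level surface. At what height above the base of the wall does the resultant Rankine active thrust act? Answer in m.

K_a = 0.4185.
The pressure distribution is triangular, so the resultant acts at H/3 above the base = 4.2/3 = 1.400 m.

1.40 m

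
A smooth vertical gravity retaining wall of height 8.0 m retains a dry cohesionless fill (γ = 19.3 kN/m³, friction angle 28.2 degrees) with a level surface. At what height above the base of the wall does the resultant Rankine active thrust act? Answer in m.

2.67 m

K_a = 0.3582.
The pressure distribution is triangular, so the resultant acts at H/3 above the base = 8.0/3 = 2.667 m.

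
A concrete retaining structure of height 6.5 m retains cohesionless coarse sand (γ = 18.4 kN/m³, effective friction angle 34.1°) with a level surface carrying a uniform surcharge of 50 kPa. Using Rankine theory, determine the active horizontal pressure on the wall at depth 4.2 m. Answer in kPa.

35.8 kPa

K_a = (1 − sin φ)/(1 + sin φ) = 0.2815.
σ_v = γz + q = 18.4 × 4.2 + 50 = 127.3 kPa.
σ_h = K_a σ_v = 0.2815 × 127.3 = 35.83 kPa.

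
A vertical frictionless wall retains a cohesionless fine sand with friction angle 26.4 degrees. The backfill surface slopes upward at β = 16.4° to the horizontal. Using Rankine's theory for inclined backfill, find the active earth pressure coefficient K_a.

0.453

K_a = cos β · (cos β − √(cos²β − cos²φ)) / (cos β + √(cos²β − cos²φ)).
cos β = 0.9593, cos φ = 0.8957, √(cos²β − cos²φ) = 0.3435.
K_a = 0.9593 × (0.9593 − 0.3435)/(0.9593 + 0.3435) = 0.4535.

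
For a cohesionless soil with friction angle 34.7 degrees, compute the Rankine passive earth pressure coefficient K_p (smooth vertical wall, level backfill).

K_p = (1 + sin φ)/(1 − sin φ) = tan²(45° + 34.7°/2) = 3.643.

3.64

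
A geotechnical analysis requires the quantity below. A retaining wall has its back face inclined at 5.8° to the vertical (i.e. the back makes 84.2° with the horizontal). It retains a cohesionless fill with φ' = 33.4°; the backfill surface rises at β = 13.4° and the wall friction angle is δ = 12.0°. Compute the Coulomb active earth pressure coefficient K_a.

0.366

K_a = sin²(α+φ) / [sin²α · sin(α−δ) · (1 + √{sin(φ+δ)sin(φ−β) / (sin(α−δ)sin(α+β))})²].
With α = 84.2°, φ = 33.4°, δ = 12.0°, β = 13.4°: K_a = 0.3665.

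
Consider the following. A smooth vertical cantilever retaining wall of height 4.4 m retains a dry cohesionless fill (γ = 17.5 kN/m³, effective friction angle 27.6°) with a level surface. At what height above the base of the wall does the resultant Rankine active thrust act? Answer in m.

K_a = 0.3668.
The pressure distribution is triangular, so the resultant acts at H/3 above the base = 4.4/3 = 1.467 m.

1.47 m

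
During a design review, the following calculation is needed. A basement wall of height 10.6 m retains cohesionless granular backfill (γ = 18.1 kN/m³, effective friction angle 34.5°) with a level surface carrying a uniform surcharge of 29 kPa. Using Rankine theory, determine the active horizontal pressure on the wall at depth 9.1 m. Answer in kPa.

53.6 kPa

K_a = (1 − sin φ)/(1 + sin φ) = 0.2768.
σ_v = γz + q = 18.1 × 9.1 + 29 = 193.7 kPa.
σ_h = K_a σ_v = 0.2768 × 193.7 = 53.62 kPa.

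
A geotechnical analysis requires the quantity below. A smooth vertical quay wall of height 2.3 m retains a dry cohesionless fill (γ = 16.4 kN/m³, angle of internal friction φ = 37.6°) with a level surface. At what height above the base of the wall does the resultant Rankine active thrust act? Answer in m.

K_a = 0.2421.
The pressure distribution is triangular, so the resultant acts at H/3 above the base = 2.3/3 = 0.7667 m.

0.767 m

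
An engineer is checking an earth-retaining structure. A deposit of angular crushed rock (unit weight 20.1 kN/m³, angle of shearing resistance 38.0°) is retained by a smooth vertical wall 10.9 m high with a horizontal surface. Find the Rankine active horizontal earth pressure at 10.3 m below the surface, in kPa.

K_a = (1 − sin φ)/(1 + sin φ) = 0.2379.
σ_h = K_a γ z = 0.2379 × 20.1 × 10.3 = 49.25 kPa.

49.2 kPa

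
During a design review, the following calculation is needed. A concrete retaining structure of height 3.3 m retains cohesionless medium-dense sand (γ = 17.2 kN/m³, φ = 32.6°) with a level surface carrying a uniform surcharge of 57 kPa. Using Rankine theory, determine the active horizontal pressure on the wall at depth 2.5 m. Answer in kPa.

K_a = (1 − sin φ)/(1 + sin φ) = 0.2997.
σ_v = γz + q = 17.2 × 2.5 + 57 = 100.0 kPa.
σ_h = K_a σ_v = 0.2997 × 100.0 = 29.97 kPa.

30.0 kPa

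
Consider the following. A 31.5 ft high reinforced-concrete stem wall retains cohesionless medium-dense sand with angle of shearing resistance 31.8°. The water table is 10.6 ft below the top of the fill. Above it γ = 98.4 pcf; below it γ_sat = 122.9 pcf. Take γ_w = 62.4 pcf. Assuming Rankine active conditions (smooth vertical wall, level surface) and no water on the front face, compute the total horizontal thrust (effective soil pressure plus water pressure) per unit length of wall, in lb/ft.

26200 lb/ft

K_a = tan²(45° − φ/2) = 0.3098.
γ' = 122.9 − 62.4 = 60.50 pcf. Depth below WT = 20.9 ft.
σ'_h at WT = K_a γ d_w = 323.1 psf; at base = 323.1 + K_a γ' × 20.9 = 714.9 psf.
P₁ (0–10.6 ft) = ½×323.1×10.6 = 1713. P₂ (10.6–31.5 ft) = ½(323.1+714.9)×20.9 = 10850.
P_w = ½ γ_w h₂² = 0.5×62.4×20.9² = 13630. Total = 1713+10850+13630 = 26190 lb/ft.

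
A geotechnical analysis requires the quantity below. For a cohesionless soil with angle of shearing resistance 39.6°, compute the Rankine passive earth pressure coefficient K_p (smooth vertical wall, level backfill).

K_p = (1 + sin φ)/(1 − sin φ) = tan²(45° + 39.6°/2) = 4.516.

4.52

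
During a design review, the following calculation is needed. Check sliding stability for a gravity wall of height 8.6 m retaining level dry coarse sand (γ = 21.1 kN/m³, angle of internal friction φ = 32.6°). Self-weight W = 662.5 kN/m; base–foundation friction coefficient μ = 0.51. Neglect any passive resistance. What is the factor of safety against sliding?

1.44

K_a = tan²(45° − 32.6°/2) = 0.2997.
P_a = ½K_aγH² = 0.5×0.2997×21.1×8.6² = 233.9 kN/m, acting at H/3 = 2.867 m above the base.
FS_sliding = μW / P_a = 0.51×662.5 / 233.9 = 1.445.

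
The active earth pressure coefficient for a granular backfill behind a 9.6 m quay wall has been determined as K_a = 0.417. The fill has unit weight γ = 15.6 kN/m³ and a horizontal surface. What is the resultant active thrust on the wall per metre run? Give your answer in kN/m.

300 kN/m

P = ½ K_a γ H² = 0.5 × 0.417 × 15.6 × 9.6² = 299.8 kN/m.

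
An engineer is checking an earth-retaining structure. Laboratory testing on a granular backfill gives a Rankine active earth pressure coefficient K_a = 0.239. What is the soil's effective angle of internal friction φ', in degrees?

37.9°

K_a = tan²(45° − φ/2) ⇒ 45° − φ/2 = arctan(√0.239) = 26.05°.
φ = 2(45° − 26.05°) = 37.89°.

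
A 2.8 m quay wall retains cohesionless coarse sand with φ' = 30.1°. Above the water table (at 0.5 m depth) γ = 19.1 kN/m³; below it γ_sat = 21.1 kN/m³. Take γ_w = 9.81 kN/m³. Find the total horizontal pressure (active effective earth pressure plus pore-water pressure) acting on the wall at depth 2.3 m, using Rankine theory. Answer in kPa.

K_a = (1 − sin φ)/(1 + sin φ) = 0.3320.
γ' = 21.1 − 9.81 = 11.29 kN/m³.
Effective vertical stress at 2.3 m: σ'_v = 19.1×0.5 + 11.29×1.80 = 29.87 kPa.
σ'_h = K_a σ'_v = 0.3320 × 29.87 = 9.917 kPa; u = γ_w × 1.80 = 17.66 kPa.
Total σ_h = 9.917 + 17.66 = 27.58 kPa.

27.6 kPa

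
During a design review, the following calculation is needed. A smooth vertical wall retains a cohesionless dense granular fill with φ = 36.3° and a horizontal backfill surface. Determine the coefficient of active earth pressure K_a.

0.256

K_a = tan²(45° − φ/2) = tan²(26.85°) = 0.2563.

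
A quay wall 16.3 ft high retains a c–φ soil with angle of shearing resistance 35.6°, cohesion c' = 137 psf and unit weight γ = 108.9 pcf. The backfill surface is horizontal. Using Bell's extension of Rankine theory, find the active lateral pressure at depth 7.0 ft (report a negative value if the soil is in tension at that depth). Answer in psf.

60.5 psf

K_a = (1 − sin φ)/(1 + sin φ) = 0.2641.
σ_a = K_a γ z − 2c√K_a = 0.2641×108.9×7.0 − 2×137×0.5139 = 60.53 psf.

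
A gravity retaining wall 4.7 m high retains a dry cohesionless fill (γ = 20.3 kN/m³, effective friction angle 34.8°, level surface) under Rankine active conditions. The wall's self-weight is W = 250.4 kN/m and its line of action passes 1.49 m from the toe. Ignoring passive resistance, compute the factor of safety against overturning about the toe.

3.89

K_a = tan²(45° − 34.8°/2) = 0.2733.
P_a = ½K_aγH² = 0.5×0.2733×20.3×4.7² = 61.28 kN/m, acting at H/3 = 1.567 m above the base.
Overturning moment M_o = P_a × H/3 = 61.28 × 1.567 = 96.00.
Resisting moment M_r = W × 1.49 = 250.4 × 1.49 = 373.1.
FS_overturning = M_r/M_o = 373.1/96.00 = 3.886.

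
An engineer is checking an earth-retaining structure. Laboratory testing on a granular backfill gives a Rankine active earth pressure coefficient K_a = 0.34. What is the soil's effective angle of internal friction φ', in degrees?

29.5°

K_a = tan²(45° − φ/2) ⇒ 45° − φ/2 = arctan(√0.34) = 30.25°.
φ = 2(45° − 30.25°) = 29.51°.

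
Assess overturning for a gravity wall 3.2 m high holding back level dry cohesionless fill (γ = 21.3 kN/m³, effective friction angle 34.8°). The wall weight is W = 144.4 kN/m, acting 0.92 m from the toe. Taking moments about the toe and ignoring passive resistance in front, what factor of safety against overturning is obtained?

K_a = tan²(45° − 34.8°/2) = 0.2733.
P_a = ½K_aγH² = 0.5×0.2733×21.3×3.2² = 29.81 kN/m, acting at H/3 = 1.067 m above the base.
Overturning moment M_o = P_a × H/3 = 29.81 × 1.067 = 31.79.
Resisting moment M_r = W × 0.92 = 144.4 × 0.92 = 132.8.
FS_overturning = M_r/M_o = 132.8/31.79 = 4.179.

4.18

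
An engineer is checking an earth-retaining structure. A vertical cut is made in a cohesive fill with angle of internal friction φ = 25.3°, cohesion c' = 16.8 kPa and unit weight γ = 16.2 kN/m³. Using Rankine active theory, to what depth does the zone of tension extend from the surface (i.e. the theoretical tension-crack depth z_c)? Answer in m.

K_a = tan²(45° − 25.3°/2) = 0.4012; √K_a = 0.6334.
The active pressure is zero where K_a γ z = 2c√K_a, so z_c = 2c/(γ√K_a) = 2×16.8/(16.2×0.6334) = 3.275 m.

3.27 m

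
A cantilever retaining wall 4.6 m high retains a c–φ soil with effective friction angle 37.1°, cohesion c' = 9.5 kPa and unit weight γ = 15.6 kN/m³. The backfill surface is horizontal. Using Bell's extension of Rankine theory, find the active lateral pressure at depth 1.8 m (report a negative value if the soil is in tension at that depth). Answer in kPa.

-2.50 kPa

K_a = (1 − sin φ)/(1 + sin φ) = 0.2475.
σ_a = K_a γ z − 2c√K_a = 0.2475×15.6×1.8 − 2×9.5×0.4975 = -2.503 kPa.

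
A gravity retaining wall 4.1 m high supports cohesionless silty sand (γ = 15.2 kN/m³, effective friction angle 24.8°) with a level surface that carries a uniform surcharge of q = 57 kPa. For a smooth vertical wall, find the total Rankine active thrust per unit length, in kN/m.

148 kN/m

K_a = tan²(45° − φ/2) = 0.4090.
Soil triangle: ½ K_a γ H² = 0.5×0.4090×15.2×4.1² = 52.25 kN/m.
Surcharge rectangle: K_a q H = 0.4090×57×4.1 = 95.58 kN/m.
Total = 52.25 + 95.58 = 147.8 kN/m.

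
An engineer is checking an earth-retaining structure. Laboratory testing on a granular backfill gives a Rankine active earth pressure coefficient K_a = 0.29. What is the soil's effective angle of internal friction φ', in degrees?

K_a = tan²(45° − φ/2) ⇒ 45° − φ/2 = arctan(√0.29) = 28.30°.
φ = 2(45° − 28.30°) = 33.39°.

33.4°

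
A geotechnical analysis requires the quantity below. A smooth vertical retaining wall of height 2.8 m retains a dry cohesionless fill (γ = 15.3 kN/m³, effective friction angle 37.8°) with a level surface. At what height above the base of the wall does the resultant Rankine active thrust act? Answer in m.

0.933 m

K_a = 0.2400.
The pressure distribution is triangular, so the resultant acts at H/3 above the base = 2.8/3 = 0.9333 m.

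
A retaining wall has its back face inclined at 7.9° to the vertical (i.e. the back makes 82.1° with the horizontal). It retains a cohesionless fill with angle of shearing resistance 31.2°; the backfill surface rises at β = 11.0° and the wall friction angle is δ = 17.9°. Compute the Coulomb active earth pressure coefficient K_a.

K_a = sin²(α+φ) / [sin²α · sin(α−δ) · (1 + √{sin(φ+δ)sin(φ−β) / (sin(α−δ)sin(α+β))})²].
With α = 82.1°, φ = 31.2°, δ = 17.9°, β = 11.0°: K_a = 0.4033.

0.403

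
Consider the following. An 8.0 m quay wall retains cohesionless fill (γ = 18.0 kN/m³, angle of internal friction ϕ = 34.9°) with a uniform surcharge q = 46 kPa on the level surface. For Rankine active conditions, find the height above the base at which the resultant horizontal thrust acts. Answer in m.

3.19 m

K_a = 0.2721.
Triangular part P₁ = ½K_aγH² = 156.8 at H/3 = 2.667 m; rectangular part P₂ = K_a q H = 100.1 at H/2 = 4.000 m.
ȳ = (P₁·2.667 + P₂·4.000)/(P₁+P₂) = 3.186 m.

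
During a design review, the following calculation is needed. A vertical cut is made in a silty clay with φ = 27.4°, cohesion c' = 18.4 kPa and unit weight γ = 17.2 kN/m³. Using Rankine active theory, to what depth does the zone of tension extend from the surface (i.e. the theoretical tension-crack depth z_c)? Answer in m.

K_a = tan²(45° − 27.4°/2) = 0.3697; √K_a = 0.6080.
The active pressure is zero where K_a γ z = 2c√K_a, so z_c = 2c/(γ√K_a) = 2×18.4/(17.2×0.6080) = 3.519 m.

3.52 m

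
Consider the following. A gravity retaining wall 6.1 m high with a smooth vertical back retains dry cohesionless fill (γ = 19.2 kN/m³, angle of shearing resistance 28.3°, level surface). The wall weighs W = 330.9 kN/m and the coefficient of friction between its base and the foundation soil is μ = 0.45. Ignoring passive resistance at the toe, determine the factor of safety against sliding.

1.17

K_a = tan²(45° − 28.3°/2) = 0.3568.
P_a = ½K_aγH² = 0.5×0.3568×19.2×6.1² = 127.4 kN/m, acting at H/3 = 2.033 m above the base.
FS_sliding = μW / P_a = 0.45×330.9 / 127.4 = 1.168.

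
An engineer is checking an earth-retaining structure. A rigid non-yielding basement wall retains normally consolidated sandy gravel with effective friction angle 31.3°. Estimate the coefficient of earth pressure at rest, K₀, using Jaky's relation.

K₀ = 1 − sin φ' = 1 − sin 31.3° = 0.4805.

0.480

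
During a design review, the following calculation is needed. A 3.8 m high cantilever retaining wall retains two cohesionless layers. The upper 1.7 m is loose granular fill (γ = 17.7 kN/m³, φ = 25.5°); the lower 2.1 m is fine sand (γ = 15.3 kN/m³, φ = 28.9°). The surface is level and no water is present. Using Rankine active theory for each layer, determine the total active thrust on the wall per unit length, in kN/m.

43.9 kN/m

K_a1 = tan²(45°−25.5°/2) = 0.3981; K_a2 = tan²(45°−28.9°/2) = 0.3484.
Layer 1: σ at base = K_a1 γ₁ h₁ = 11.98 kPa; P₁ = ½×11.98×1.7 = 10.18.
Layer 2: σ_v at top = γ₁h₁ = 30.09; σ_h top = K_a2×30.09 = 10.48; σ_h base = K_a2×(30.09+15.3×2.1) = 21.68.
P₂ = ½(10.48+21.68)×2.1 = 33.77. Total P_a = 10.18+33.77 = 43.95 kN/m.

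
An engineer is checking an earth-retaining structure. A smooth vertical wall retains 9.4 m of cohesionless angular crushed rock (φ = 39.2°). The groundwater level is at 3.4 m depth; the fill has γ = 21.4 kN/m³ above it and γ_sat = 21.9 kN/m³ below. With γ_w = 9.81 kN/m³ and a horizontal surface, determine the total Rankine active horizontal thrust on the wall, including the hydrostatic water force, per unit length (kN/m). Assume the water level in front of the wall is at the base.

K_a = tan²(45° − φ/2) = 0.2255.
γ' = 21.9 − 9.81 = 12.09 kN/m³. Depth below WT = 6.0 m.
σ'_h at WT = K_a γ d_w = 16.41 kPa; at base = 16.41 + K_a γ' × 6.0 = 32.76 kPa.
P₁ (0–3.4 m) = ½×16.41×3.4 = 27.89. P₂ (3.4–9.4 m) = ½(16.41+32.76)×6.0 = 147.5.
P_w = ½ γ_w h₂² = 0.5×9.81×6.0² = 176.6. Total = 27.89+147.5+176.6 = 352.0 kN/m.

352 kN/m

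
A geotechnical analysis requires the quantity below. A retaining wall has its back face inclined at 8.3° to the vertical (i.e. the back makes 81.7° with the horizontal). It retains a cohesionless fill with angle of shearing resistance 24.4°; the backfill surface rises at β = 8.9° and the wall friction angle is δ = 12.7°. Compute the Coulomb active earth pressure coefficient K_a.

0.504

K_a = sin²(α+φ) / [sin²α · sin(α−δ) · (1 + √{sin(φ+δ)sin(φ−β) / (sin(α−δ)sin(α+β))})²].
With α = 81.7°, φ = 24.4°, δ = 12.7°, β = 8.9°: K_a = 0.5040.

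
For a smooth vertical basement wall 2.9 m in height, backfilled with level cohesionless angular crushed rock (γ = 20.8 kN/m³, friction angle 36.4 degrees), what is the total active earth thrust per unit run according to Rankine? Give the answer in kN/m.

22.3 kN/m

K_a = tan²(45° − φ/2) = 0.2552.
P_a = ½ K_a γ H² = 0.5 × 0.2552 × 20.8 × 2.9² = 22.32 kN/m.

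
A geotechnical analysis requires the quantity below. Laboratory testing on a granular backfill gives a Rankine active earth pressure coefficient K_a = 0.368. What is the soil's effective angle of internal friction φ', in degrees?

27.5°

K_a = tan²(45° − φ/2) ⇒ 45° − φ/2 = arctan(√0.368) = 31.24°.
φ = 2(45° − 31.24°) = 27.52°.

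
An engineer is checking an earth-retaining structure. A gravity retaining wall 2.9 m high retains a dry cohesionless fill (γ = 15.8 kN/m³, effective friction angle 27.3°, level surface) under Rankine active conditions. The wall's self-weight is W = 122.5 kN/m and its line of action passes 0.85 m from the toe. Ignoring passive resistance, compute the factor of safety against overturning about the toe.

4.37

K_a = tan²(45° − 27.3°/2) = 0.3711.
P_a = ½K_aγH² = 0.5×0.3711×15.8×2.9² = 24.66 kN/m, acting at H/3 = 0.9667 m above the base.
Overturning moment M_o = P_a × H/3 = 24.66 × 0.9667 = 23.84.
Resisting moment M_r = W × 0.85 = 122.5 × 0.85 = 104.1.
FS_overturning = M_r/M_o = 104.1/23.84 = 4.368.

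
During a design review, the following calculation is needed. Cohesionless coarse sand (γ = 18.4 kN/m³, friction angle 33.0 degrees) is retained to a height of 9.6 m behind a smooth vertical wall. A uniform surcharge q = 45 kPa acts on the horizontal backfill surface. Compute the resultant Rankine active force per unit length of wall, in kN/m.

K_a = tan²(45° − φ/2) = 0.2948.
Soil triangle: ½ K_a γ H² = 0.5×0.2948×18.4×9.6² = 250.0 kN/m.
Surcharge rectangle: K_a q H = 0.2948×45×9.6 = 127.4 kN/m.
Total = 250.0 + 127.4 = 377.3 kN/m.

377 kN/m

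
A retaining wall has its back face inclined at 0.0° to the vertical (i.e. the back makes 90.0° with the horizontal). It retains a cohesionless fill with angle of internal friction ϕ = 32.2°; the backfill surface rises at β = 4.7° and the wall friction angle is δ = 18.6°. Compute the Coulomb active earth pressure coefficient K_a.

K_a = sin²(α+φ) / [sin²α · sin(α−δ) · (1 + √{sin(φ+δ)sin(φ−β) / (sin(α−δ)sin(α+β))})²].
With α = 90.0°, φ = 32.2°, δ = 18.6°, β = 4.7°: K_a = 0.2895.

0.289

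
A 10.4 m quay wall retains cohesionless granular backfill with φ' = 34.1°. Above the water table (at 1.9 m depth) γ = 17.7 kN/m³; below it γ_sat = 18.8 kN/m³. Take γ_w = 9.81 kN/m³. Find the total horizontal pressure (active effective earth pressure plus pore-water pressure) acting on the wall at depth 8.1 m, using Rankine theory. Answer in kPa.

K_a = (1 − sin φ)/(1 + sin φ) = 0.2815.
γ' = 18.8 − 9.81 = 8.990 kN/m³.
Effective vertical stress at 8.1 m: σ'_v = 17.7×1.9 + 8.990×6.20 = 89.37 kPa.
σ'_h = K_a σ'_v = 0.2815 × 89.37 = 25.16 kPa; u = γ_w × 6.20 = 60.82 kPa.
Total σ_h = 25.16 + 60.82 = 85.98 kPa.

86.0 kPa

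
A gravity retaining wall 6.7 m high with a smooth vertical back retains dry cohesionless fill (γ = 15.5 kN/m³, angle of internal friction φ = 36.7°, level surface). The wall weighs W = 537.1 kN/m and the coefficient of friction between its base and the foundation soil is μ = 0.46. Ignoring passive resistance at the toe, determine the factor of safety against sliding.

K_a = tan²(45° − 36.7°/2) = 0.2519.
P_a = ½K_aγH² = 0.5×0.2519×15.5×6.7² = 87.62 kN/m, acting at H/3 = 2.233 m above the base.
FS_sliding = μW / P_a = 0.46×537.1 / 87.62 = 2.820.

2.82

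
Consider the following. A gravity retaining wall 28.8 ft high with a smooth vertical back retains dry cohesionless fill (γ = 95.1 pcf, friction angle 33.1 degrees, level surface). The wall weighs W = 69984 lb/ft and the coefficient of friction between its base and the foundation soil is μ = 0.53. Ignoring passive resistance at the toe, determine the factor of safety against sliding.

K_a = tan²(45° − 33.1°/2) = 0.2936.
P_a = ½K_aγH² = 0.5×0.2936×95.1×28.8² = 11580 lb/ft, acting at H/3 = 9.600 ft above the base.
FS_sliding = μW / P_a = 0.53×69984 / 11580 = 3.203.

3.20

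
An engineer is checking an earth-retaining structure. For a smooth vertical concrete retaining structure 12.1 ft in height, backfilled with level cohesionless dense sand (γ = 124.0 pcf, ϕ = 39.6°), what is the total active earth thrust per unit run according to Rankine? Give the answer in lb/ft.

2010 lb/ft

K_a = tan²(45° − φ/2) = 0.2214.
P_a = ½ K_a γ H² = 0.5 × 0.2214 × 124.0 × 12.1² = 2010 lb/ft.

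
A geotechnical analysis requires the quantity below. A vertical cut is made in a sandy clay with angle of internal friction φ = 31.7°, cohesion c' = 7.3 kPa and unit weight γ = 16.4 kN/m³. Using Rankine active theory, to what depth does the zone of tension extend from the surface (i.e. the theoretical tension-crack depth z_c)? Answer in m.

1.60 m

K_a = tan²(45° − 31.7°/2) = 0.3111; √K_a = 0.5577.
The active pressure is zero where K_a γ z = 2c√K_a, so z_c = 2c/(γ√K_a) = 2×7.3/(16.4×0.5577) = 1.596 m.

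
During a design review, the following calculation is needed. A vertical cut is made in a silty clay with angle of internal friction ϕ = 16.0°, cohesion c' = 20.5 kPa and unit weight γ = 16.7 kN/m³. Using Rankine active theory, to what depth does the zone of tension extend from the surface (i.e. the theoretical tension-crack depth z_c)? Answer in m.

K_a = tan²(45° − 16.0°/2) = 0.5678; √K_a = 0.7536.
The active pressure is zero where K_a γ z = 2c√K_a, so z_c = 2c/(γ√K_a) = 2×20.5/(16.7×0.7536) = 3.258 m.

3.26 m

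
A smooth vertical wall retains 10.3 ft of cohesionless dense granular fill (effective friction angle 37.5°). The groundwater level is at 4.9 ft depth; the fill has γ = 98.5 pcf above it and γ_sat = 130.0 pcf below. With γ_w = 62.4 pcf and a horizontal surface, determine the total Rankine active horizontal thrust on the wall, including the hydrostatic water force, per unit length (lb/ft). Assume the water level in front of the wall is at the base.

K_a = tan²(45° − φ/2) = 0.2432.
γ' = 130.0 − 62.4 = 67.60 pcf. Depth below WT = 5.4 ft.
σ'_h at WT = K_a γ d_w = 117.4 psf; at base = 117.4 + K_a γ' × 5.4 = 206.2 psf.
P₁ (0–4.9 ft) = ½×117.4×4.9 = 287.6. P₂ (4.9–10.3 ft) = ½(117.4+206.2)×5.4 = 873.5.
P_w = ½ γ_w h₂² = 0.5×62.4×5.4² = 909.8. Total = 287.6+873.5+909.8 = 2071 lb/ft.

2070 lb/ft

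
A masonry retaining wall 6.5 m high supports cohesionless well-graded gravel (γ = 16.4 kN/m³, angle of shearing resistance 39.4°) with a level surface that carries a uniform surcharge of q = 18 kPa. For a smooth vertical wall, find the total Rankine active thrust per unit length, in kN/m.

K_a = tan²(45° − φ/2) = 0.2234.
Soil triangle: ½ K_a γ H² = 0.5×0.2234×16.4×6.5² = 77.41 kN/m.
Surcharge rectangle: K_a q H = 0.2234×18×6.5 = 26.14 kN/m.
Total = 77.41 + 26.14 = 103.6 kN/m.

104 kN/m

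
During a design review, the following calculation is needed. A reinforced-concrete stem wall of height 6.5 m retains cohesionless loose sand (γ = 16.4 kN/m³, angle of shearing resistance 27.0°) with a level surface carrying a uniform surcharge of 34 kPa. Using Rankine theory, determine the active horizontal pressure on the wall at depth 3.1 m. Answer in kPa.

31.9 kPa

K_a = (1 − sin φ)/(1 + sin φ) = 0.3755.
σ_v = γz + q = 16.4 × 3.1 + 34 = 84.84 kPa.
σ_h = K_a σ_v = 0.3755 × 84.84 = 31.86 kPa.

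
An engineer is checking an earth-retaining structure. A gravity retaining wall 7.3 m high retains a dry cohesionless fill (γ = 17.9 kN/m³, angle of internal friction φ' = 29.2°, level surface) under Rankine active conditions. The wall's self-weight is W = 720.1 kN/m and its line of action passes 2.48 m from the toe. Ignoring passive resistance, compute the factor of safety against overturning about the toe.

4.47

K_a = tan²(45° − 29.2°/2) = 0.3442.
P_a = ½K_aγH² = 0.5×0.3442×17.9×7.3² = 164.2 kN/m, acting at H/3 = 2.433 m above the base.
Overturning moment M_o = P_a × H/3 = 164.2 × 2.433 = 399.5.
Resisting moment M_r = W × 2.48 = 720.1 × 2.48 = 1786.
FS_overturning = M_r/M_o = 1786/399.5 = 4.470.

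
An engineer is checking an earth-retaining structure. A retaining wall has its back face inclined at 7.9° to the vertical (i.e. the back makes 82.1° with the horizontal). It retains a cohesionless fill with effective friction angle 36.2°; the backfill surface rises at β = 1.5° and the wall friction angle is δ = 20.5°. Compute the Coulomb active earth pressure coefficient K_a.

K_a = sin²(α+φ) / [sin²α · sin(α−δ) · (1 + √{sin(φ+δ)sin(φ−β) / (sin(α−δ)sin(α+β))})²].
With α = 82.1°, φ = 36.2°, δ = 20.5°, β = 1.5°: K_a = 0.2975.

0.297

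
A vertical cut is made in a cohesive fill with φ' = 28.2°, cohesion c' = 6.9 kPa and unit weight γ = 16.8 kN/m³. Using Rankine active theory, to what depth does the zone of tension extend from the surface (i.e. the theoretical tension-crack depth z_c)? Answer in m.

1.37 m

K_a = tan²(45° − 28.2°/2) = 0.3582; √K_a = 0.5985.
The active pressure is zero where K_a γ z = 2c√K_a, so z_c = 2c/(γ√K_a) = 2×6.9/(16.8×0.5985) = 1.373 m.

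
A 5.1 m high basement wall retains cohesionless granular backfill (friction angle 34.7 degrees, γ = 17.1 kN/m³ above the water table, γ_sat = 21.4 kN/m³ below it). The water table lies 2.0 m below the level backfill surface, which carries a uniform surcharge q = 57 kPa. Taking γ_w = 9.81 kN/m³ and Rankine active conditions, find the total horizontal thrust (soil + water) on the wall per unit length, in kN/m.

K_a = tan²(45° − φ/2) = 0.2745.
γ' = 21.4 − 9.81 = 11.59 kN/m³. h₂ = H − d_w = 3.1 m.
σ'_h: at surface K_a·q = 15.64; at WT K_a(q+γd_w) = 25.03; at base K_a(q+γd_w+γ'h₂) = 34.89 kPa.
P₁ = ½(15.64+25.03)×2.0 = 40.68; P₂ = ½(25.03+34.89)×3.1 = 92.88; P_w = ½γ_w h₂² = 47.14.
Total = 40.68+92.88+47.14 = 180.7 kN/m.

181 kN/m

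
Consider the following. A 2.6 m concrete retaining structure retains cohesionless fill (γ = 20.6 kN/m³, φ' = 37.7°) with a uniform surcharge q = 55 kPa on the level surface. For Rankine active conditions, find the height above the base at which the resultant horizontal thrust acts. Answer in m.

K_a = 0.2411.
Triangular part P₁ = ½K_aγH² = 16.78 at H/3 = 0.8667 m; rectangular part P₂ = K_a q H = 34.47 at H/2 = 1.300 m.
ȳ = (P₁·0.8667 + P₂·1.300)/(P₁+P₂) = 1.158 m.

1.16 m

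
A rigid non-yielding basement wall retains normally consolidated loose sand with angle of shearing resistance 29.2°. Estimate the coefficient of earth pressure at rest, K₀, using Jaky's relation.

K₀ = 1 − sin φ' = 1 − sin 29.2° = 0.5121.

0.512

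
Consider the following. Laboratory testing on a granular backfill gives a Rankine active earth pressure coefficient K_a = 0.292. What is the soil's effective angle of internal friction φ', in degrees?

33.2°

K_a = tan²(45° − φ/2) ⇒ 45° − φ/2 = arctan(√0.292) = 28.39°.
φ = 2(45° − 28.39°) = 33.23°.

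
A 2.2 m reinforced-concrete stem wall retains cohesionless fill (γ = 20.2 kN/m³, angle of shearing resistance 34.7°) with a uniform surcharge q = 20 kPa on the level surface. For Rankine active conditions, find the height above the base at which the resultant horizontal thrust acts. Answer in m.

0.907 m

K_a = 0.2745.
Triangular part P₁ = ½K_aγH² = 13.42 at H/3 = 0.7333 m; rectangular part P₂ = K_a q H = 12.08 at H/2 = 1.100 m.
ȳ = (P₁·0.7333 + P₂·1.100)/(P₁+P₂) = 0.9070 m.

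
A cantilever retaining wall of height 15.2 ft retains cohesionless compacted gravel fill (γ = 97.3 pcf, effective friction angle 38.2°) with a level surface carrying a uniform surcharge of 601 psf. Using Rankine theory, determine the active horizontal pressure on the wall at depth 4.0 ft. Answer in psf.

233 psf

K_a = (1 − sin φ)/(1 + sin φ) = 0.2358.
σ_v = γz + q = 97.3 × 4.0 + 601 = 990.2 psf.
σ_h = K_a σ_v = 0.2358 × 990.2 = 233.5 psf.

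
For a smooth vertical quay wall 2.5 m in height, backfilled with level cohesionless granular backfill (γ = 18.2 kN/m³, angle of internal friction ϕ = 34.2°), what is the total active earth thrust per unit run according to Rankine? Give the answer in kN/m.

15.9 kN/m

K_a = tan²(45° − φ/2) = 0.2803.
P_a = ½ K_a γ H² = 0.5 × 0.2803 × 18.2 × 2.5² = 15.94 kN/m.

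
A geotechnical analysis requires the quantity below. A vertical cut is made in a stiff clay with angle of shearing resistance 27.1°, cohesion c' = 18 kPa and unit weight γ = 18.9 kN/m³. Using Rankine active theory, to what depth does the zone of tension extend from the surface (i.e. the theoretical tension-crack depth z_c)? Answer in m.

3.11 m

K_a = tan²(45° − 27.1°/2) = 0.3741; √K_a = 0.6116.
The active pressure is zero where K_a γ z = 2c√K_a, so z_c = 2c/(γ√K_a) = 2×18/(18.9×0.6116) = 3.114 m.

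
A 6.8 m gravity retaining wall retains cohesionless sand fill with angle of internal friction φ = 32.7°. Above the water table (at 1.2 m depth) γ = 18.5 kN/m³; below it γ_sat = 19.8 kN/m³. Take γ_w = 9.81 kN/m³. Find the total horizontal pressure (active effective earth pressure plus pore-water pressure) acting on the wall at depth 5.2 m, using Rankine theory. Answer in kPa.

57.8 kPa

K_a = (1 − sin φ)/(1 + sin φ) = 0.2985.
γ' = 19.8 − 9.81 = 9.990 kN/m³.
Effective vertical stress at 5.2 m: σ'_v = 18.5×1.2 + 9.990×4.00 = 62.16 kPa.
σ'_h = K_a σ'_v = 0.2985 × 62.16 = 18.55 kPa; u = γ_w × 4.00 = 39.24 kPa.
Total σ_h = 18.55 + 39.24 = 57.79 kPa.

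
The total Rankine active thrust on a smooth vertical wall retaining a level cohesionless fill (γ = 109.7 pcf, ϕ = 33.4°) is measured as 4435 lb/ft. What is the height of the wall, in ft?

K_a = 0.2899. P_a = ½ K_a γ H² ⇒ H = √(2P_a/(K_a γ)).
H = √(2×4435/(0.2899×109.7)) = 16.70 ft.

16.7 ft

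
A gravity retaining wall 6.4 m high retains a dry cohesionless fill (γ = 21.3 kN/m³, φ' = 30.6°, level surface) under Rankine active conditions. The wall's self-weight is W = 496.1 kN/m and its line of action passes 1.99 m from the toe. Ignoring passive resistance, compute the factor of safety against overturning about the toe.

3.26

K_a = tan²(45° − 30.6°/2) = 0.3253.
P_a = ½K_aγH² = 0.5×0.3253×21.3×6.4² = 141.9 kN/m, acting at H/3 = 2.133 m above the base.
Overturning moment M_o = P_a × H/3 = 141.9 × 2.133 = 302.8.
Resisting moment M_r = W × 1.99 = 496.1 × 1.99 = 987.2.
FS_overturning = M_r/M_o = 987.2/302.8 = 3.261.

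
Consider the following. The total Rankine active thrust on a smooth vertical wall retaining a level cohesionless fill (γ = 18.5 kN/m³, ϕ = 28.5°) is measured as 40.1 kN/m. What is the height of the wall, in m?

K_a = 0.3540. P_a = ½ K_a γ H² ⇒ H = √(2P_a/(K_a γ)).
H = √(2×40.1/(0.3540×18.5)) = 3.500 m.

3.50 m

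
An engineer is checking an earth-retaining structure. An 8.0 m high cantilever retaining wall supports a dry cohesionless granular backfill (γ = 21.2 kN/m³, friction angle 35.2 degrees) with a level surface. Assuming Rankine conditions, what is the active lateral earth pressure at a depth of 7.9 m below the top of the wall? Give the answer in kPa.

K_a = (1 − sin φ)/(1 + sin φ) = 0.2687.
σ_h = K_a γ z = 0.2687 × 21.2 × 7.9 = 45.00 kPa.

45.0 kPa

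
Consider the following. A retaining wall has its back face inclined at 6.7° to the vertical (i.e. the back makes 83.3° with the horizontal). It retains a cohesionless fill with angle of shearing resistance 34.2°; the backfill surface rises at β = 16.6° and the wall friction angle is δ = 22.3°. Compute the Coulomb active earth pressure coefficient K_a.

0.384

K_a = sin²(α+φ) / [sin²α · sin(α−δ) · (1 + √{sin(φ+δ)sin(φ−β) / (sin(α−δ)sin(α+β))})²].
With α = 83.3°, φ = 34.2°, δ = 22.3°, β = 16.6°: K_a = 0.3841.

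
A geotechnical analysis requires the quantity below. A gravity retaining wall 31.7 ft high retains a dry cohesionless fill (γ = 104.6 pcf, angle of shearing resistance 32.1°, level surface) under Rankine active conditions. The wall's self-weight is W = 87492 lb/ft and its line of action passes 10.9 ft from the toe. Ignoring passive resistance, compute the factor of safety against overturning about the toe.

5.61

K_a = tan²(45° − 32.1°/2) = 0.3060.
P_a = ½K_aγH² = 0.5×0.3060×104.6×31.7² = 16080 lb/ft, acting at H/3 = 10.57 ft above the base.
Overturning moment M_o = P_a × H/3 = 16080 × 10.57 = 169900.
Resisting moment M_r = W × 10.9 = 87492 × 10.9 = 953700.
FS_overturning = M_r/M_o = 953700/169900 = 5.612.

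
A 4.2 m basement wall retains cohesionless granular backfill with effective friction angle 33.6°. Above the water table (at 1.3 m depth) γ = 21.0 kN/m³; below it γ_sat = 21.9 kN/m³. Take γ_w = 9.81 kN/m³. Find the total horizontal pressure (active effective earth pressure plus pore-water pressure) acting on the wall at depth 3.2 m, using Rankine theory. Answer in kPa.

33.1 kPa

K_a = (1 − sin φ)/(1 + sin φ) = 0.2875.
γ' = 21.9 − 9.81 = 12.09 kN/m³.
Effective vertical stress at 3.2 m: σ'_v = 21.0×1.3 + 12.09×1.90 = 50.27 kPa.
σ'_h = K_a σ'_v = 0.2875 × 50.27 = 14.45 kPa; u = γ_w × 1.90 = 18.64 kPa.
Total σ_h = 14.45 + 18.64 = 33.09 kPa.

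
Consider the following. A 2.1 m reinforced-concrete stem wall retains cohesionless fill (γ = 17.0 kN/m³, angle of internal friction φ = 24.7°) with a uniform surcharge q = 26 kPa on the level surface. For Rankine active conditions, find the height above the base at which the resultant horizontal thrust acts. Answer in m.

K_a = 0.4106.
Triangular part P₁ = ½K_aγH² = 15.39 at H/3 = 0.7000 m; rectangular part P₂ = K_a q H = 22.42 at H/2 = 1.050 m.
ȳ = (P₁·0.7000 + P₂·1.050)/(P₁+P₂) = 0.9075 m.

0.908 m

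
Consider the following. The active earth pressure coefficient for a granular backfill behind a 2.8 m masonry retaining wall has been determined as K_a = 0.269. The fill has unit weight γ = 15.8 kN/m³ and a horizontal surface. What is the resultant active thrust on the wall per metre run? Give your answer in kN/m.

P = ½ K_a γ H² = 0.5 × 0.269 × 15.8 × 2.8² = 16.66 kN/m.

16.7 kN/m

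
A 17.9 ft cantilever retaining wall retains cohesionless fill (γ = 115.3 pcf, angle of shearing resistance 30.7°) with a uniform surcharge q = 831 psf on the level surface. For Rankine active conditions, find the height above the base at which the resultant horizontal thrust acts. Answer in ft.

7.30 ft

K_a = 0.3240.
Triangular part P₁ = ½K_aγH² = 5985 at H/3 = 5.967 ft; rectangular part P₂ = K_a q H = 4820 at H/2 = 8.950 ft.
ȳ = (P₁·5.967 + P₂·8.950)/(P₁+P₂) = 7.297 ft.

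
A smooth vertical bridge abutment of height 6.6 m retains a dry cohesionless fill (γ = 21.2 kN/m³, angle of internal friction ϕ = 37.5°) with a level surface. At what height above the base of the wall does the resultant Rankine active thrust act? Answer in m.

K_a = 0.2432.
The pressure distribution is triangular, so the resultant acts at H/3 above the base = 6.6/3 = 2.200 m.

2.20 m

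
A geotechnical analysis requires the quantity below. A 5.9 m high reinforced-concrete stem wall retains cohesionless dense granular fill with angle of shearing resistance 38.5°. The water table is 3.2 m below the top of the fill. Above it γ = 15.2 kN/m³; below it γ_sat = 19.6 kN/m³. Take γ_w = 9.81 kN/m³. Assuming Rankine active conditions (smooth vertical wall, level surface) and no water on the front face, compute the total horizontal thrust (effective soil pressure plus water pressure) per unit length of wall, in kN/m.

92.7 kN/m

K_a = tan²(45° − φ/2) = 0.2327.
γ' = 19.6 − 9.81 = 9.790 kN/m³. Depth below WT = 2.7 m.
σ'_h at WT = K_a γ d_w = 11.32 kPa; at base = 11.32 + K_a γ' × 2.7 = 17.47 kPa.
P₁ (0–3.2 m) = ½×11.32×3.2 = 18.11. P₂ (3.2–5.9 m) = ½(11.32+17.47)×2.7 = 38.86.
P_w = ½ γ_w h₂² = 0.5×9.81×2.7² = 35.76. Total = 18.11+38.86+35.76 = 92.72 kN/m.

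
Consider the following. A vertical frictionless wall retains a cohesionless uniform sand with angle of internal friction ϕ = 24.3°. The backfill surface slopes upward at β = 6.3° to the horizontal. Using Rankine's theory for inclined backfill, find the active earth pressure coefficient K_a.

0.427

K_a = cos β · (cos β − √(cos²β − cos²φ)) / (cos β + √(cos²β − cos²φ)).
cos β = 0.9940, cos φ = 0.9114, √(cos²β − cos²φ) = 0.3966.
K_a = 0.9940 × (0.9940 − 0.3966)/(0.9940 + 0.3966) = 0.4270.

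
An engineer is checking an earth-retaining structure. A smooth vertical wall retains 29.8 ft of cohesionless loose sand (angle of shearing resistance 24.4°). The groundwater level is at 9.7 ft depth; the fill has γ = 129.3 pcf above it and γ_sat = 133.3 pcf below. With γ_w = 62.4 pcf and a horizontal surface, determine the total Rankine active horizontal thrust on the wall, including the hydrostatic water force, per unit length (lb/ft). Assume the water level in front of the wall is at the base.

31500 lb/ft

K_a = tan²(45° − φ/2) = 0.4153.
γ' = 133.3 − 62.4 = 70.90 pcf. Depth below WT = 20.1 ft.
σ'_h at WT = K_a γ d_w = 520.9 psf; at base = 520.9 + K_a γ' × 20.1 = 1113 psf.
P₁ (0–9.7 ft) = ½×520.9×9.7 = 2526. P₂ (9.7–29.8 ft) = ½(520.9+1113)×20.1 = 16420.
P_w = ½ γ_w h₂² = 0.5×62.4×20.1² = 12610. Total = 2526+16420+12610 = 31550 lb/ft.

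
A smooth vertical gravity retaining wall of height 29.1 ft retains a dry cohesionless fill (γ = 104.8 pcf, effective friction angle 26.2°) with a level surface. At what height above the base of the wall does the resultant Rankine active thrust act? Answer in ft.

K_a = 0.3874.
The pressure distribution is triangular, so the resultant acts at H/3 above the base = 29.1/3 = 9.700 ft.

9.70 ft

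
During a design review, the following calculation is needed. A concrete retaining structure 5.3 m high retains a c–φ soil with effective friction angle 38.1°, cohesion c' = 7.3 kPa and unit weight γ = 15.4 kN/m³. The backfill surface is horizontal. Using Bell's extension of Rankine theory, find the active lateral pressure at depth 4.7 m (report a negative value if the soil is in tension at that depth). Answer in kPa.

10.0 kPa

K_a = (1 − sin φ)/(1 + sin φ) = 0.2368.
σ_a = K_a γ z − 2c√K_a = 0.2368×15.4×4.7 − 2×7.3×0.4867 = 10.04 kPa.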